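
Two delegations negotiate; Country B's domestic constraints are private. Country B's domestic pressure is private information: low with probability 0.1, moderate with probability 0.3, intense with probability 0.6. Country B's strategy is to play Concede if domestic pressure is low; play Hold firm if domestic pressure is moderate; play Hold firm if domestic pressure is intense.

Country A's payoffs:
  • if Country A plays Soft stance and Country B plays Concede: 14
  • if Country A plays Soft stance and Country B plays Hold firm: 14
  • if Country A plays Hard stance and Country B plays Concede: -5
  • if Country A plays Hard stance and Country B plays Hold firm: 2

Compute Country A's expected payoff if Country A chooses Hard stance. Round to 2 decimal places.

1.30

Take the expectation over Country B's domestic pressure, weighting each type's action by its prior probability.
E[Hard stance] = 0.1·(-5) + 0.3·2 + 0.6·2 = (-0.5) + 0.6 + 1.2 = 1.3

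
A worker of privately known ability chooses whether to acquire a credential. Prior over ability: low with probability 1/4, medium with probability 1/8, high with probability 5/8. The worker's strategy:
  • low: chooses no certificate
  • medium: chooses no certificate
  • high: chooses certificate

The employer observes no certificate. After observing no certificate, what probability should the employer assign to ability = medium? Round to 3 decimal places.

0.333

Apply Bayes' rule using the sender's strategy as the likelihood.
P(no certificate) = (1/4)·1 + (1/8)·1 + (5/8)·0 = 3/8
P(medium | no certificate) = ((1/8)·1) / (3/8) = (1/8) / (3/8) = 1/3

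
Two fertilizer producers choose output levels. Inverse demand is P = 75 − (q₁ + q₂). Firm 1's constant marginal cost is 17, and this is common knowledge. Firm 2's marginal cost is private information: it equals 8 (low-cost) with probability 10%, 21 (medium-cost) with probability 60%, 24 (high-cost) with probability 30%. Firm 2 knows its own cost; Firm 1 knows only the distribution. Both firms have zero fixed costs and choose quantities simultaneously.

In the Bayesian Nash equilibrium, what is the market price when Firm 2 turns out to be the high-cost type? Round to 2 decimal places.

39.23

Firm 2 with cost c maximizes (75 − (q₁+q₂) − c)·q₂, giving q₂(c) = (75 − c − q₁)/2.
E[c₂] = 0.1·8 + 0.6·21 + 0.3·24 = 20.6
Firm 1's FOC against E[q₂] yields q₁ = (75 − 2·17 + E[c₂])/3 = (75 − 34 + 20.6)/3 = 20.5333.
q₂(high-cost) = 15.2333, so P = 75 − (20.5333 + 15.2333) = 39.2333.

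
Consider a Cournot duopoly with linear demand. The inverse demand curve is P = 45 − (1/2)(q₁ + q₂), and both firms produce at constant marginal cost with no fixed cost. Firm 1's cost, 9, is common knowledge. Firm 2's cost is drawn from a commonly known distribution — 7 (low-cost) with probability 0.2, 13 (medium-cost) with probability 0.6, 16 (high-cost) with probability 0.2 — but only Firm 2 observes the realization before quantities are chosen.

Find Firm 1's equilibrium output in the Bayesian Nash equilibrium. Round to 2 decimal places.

Firm 2 with cost c maximizes (45 − (1/2)(q₁+q₂) − c)·q₂, giving q₂(c) = (45 − c − (1/2)q₁).
E[c₂] = 0.2·7 + 0.6·13 + 0.2·16 = 12.4
Firm 1's FOC against E[q₂] yields q₁ = (45 − 2·9 + E[c₂])/(3/2) = (45 − 18 + 12.4)/(3/2) = 26.2667.

26.27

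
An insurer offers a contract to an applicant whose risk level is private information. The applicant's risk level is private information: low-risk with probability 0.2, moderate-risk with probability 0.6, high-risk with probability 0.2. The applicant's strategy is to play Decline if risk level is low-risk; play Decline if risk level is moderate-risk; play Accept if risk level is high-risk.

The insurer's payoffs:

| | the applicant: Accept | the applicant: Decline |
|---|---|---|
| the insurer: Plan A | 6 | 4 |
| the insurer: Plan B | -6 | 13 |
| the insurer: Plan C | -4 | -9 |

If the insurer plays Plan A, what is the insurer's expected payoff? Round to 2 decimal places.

Take the expectation over the applicant's risk level, weighting each type's action by its prior probability.
E[Plan A] = 0.2·4 + 0.6·4 + 0.2·6 = 0.8 + 2.4 + 1.2 = 4.4

4.40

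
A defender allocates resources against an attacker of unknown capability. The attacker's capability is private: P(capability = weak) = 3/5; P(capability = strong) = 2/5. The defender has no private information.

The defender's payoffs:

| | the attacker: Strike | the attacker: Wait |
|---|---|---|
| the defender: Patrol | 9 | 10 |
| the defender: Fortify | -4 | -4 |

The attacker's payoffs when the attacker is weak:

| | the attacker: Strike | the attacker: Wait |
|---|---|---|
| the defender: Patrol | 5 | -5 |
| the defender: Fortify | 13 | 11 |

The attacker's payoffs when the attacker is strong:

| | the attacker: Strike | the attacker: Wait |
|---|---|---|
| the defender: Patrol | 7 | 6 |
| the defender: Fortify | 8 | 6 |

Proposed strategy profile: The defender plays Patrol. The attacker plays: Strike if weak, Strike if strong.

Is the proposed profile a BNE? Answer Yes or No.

The defender plays Patrol: E[Patrol] = 3/5·(9) + 2/5·(9) = 9; E[Fortify] = -4. Best-responding. ✓
The attacker (capability weak), facing Patrol: Strike gives 5, Wait gives -5. Proposed Strike is best. ✓
The attacker (capability strong), facing Patrol: Strike gives 7, Wait gives 6. Proposed Strike is best. ✓

Yes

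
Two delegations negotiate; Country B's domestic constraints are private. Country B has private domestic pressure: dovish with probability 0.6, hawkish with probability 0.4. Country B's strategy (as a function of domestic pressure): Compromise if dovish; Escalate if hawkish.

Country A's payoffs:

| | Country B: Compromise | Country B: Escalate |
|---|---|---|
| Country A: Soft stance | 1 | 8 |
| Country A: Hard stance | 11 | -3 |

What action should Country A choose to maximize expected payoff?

Hard stance

Compute Country A's expected payoff for each action, taking the expectation over Country B's type.
E[Soft stance] = 0.6·(1) + 0.4·(8) = 3.8
E[Hard stance] = 0.6·(11) + 0.4·(-3) = 5.4
Best response: Hard stance (5.4 is the largest).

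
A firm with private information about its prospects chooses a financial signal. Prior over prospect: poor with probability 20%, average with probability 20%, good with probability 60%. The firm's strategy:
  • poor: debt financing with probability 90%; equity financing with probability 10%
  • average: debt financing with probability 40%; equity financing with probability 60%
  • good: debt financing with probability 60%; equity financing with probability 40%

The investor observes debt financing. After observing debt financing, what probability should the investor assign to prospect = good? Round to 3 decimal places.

0.581

Apply Bayes' rule using the sender's strategy as the likelihood.
P(debt financing) = 0.2·0.9 + 0.2·0.4 + 0.6·0.6 = 0.62
P(good | debt financing) = (0.6·0.6) / 0.62 = 0.36 / 0.62 = 0.580645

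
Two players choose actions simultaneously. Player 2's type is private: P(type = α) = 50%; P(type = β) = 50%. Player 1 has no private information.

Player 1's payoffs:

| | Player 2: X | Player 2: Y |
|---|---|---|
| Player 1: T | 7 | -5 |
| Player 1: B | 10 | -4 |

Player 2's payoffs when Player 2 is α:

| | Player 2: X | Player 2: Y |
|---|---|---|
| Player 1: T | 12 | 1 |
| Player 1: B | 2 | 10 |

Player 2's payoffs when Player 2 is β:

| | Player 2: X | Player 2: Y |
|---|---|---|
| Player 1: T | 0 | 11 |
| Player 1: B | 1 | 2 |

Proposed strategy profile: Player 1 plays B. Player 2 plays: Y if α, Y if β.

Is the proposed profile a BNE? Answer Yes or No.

Player 1 plays B: E[B] = 0.5·(-4) + 0.5·(-4) = -4; E[T] = -5. Best-responding. ✓
Player 2 (type α), facing B: X gives 2, Y gives 10. Proposed Y is best. ✓
Player 2 (type β), facing B: X gives 1, Y gives 2. Proposed Y is best. ✓

Yes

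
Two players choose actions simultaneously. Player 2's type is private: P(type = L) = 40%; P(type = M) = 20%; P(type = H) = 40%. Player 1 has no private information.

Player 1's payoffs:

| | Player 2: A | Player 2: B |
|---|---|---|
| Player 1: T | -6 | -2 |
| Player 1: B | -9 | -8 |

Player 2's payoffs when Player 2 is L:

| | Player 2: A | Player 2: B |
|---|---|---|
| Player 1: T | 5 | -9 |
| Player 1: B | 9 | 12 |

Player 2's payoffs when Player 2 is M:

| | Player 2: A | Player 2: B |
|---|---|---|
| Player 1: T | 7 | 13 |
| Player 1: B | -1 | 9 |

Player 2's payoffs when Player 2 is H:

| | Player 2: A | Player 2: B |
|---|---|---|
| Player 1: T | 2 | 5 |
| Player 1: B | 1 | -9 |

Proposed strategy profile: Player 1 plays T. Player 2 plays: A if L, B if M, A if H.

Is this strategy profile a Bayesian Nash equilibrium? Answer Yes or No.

No

Player 1 plays T: E[T] = 0.4·(-6) + 0.2·(-2) + 0.4·(-6) = -5.2; E[B] = -8.8. Best-responding. ✓
Player 2 (type L), facing T: A gives 5, B gives -9. Proposed A is best. ✓
Player 2 (type M), facing T: A gives 7, B gives 13. Proposed B is best. ✓
Player 2 (type H), facing T: A gives 2, B gives 5. Proposed A is not best — profitable deviation exists. ✗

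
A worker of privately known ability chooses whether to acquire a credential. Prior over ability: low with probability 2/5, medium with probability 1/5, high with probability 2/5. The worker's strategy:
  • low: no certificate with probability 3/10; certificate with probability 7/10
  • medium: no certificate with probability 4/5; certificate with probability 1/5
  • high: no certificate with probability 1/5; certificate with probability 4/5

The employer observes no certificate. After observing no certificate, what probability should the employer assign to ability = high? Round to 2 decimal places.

0.22

P(no certificate) = (2/5)·(3/10) + (1/5)·(4/5) + (2/5)·(1/5) = 9/25
P(high | no certificate) = ((2/5)·(1/5)) / (9/25) = (2/25) / (9/25) = 2/9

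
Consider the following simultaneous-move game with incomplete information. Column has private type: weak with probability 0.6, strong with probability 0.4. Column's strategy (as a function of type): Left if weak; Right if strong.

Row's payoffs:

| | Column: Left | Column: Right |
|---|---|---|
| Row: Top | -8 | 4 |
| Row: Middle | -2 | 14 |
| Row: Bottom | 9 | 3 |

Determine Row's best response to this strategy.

Bottom

E[Top] = 0.6·(-8) + 0.4·(4) = -3.2
E[Middle] = 0.6·(-2) + 0.4·(14) = 4.4
E[Bottom] = 0.6·(9) + 0.4·(3) = 6.6
Best response: Bottom (6.6 is the largest).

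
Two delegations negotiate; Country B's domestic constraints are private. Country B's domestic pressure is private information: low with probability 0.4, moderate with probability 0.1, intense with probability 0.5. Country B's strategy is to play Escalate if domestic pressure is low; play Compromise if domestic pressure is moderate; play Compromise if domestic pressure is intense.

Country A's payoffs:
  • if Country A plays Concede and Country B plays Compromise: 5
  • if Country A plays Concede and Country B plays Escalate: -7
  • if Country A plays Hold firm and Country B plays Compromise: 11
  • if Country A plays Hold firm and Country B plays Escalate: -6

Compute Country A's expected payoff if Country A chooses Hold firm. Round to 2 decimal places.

E[Hold firm] = 0.4·(-6) + 0.1·11 + 0.5·11 = (-2.4) + 1.1 + 5.5 = 4.2

4.20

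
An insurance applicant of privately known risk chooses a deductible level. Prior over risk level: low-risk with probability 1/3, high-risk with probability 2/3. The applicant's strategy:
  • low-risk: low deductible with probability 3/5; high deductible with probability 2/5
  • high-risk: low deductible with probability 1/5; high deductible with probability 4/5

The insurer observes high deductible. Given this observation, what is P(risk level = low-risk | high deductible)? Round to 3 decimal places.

Apply Bayes' rule using the sender's strategy as the likelihood.
P(high deductible) = (1/3)·(2/5) + (2/3)·(4/5) = 2/3
P(low-risk | high deductible) = ((1/3)·(2/5)) / (2/3) = (2/15) / (2/3) = 1/5

0.200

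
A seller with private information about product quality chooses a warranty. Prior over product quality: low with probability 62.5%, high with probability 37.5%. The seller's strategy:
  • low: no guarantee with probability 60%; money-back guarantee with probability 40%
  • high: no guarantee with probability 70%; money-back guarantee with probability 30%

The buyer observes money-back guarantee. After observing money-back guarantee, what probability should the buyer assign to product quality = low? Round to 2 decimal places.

0.69

Apply Bayes' rule using the sender's strategy as the likelihood.
P(money-back guarantee) = 0.625·0.4 + 0.375·0.3 = 0.3625
P(low | money-back guarantee) = (0.625·0.4) / 0.3625 = 0.25 / 0.3625 = 0.689655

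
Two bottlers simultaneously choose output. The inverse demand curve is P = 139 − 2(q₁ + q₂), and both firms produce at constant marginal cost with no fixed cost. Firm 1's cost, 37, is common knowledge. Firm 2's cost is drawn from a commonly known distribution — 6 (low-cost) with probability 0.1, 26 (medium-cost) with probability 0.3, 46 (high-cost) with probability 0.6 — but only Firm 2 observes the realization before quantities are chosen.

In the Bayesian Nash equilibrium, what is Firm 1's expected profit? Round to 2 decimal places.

Type-c best response for Firm 2: q₂(c) = (139 − c)/4 − q₁/2.
Firm 1 maximizes expected profit; its first-order condition is 139 − 4q₁ − 2E[q₂] − 37 = 0.
Substituting E[q₂] and solving: E[c₂] = 36, so q₁ = (139 − 2·37 + 36)/6 = 16.8333.
E[P] = 139 − 2·(q₁ + E[q₂]) = 70.6667; Firm 1's expected profit = (E[P] − 37)·q₁ = (70.6667 − 37)·16.8333 = 566.722.

566.72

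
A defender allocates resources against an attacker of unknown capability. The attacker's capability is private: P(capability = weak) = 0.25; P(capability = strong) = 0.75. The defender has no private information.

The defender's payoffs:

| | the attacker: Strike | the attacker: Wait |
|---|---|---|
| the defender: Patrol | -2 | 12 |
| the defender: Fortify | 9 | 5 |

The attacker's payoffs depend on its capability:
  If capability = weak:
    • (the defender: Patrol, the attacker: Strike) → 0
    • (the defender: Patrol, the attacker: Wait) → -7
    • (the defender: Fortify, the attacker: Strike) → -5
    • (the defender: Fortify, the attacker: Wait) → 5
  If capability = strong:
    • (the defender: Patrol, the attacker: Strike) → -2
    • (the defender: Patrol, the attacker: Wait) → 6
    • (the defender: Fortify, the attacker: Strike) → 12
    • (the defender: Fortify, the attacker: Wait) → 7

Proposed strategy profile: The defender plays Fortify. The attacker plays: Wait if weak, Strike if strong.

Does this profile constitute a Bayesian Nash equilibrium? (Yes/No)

Yes

The defender plays Fortify: E[Fortify] = 0.25·(5) + 0.75·(9) = 8; E[Patrol] = 1.5. Best-responding. ✓
The attacker (capability weak), facing Fortify: Strike gives -5, Wait gives 5. Proposed Wait is best. ✓
The attacker (capability strong), facing Fortify: Strike gives 12, Wait gives 7. Proposed Strike is best. ✓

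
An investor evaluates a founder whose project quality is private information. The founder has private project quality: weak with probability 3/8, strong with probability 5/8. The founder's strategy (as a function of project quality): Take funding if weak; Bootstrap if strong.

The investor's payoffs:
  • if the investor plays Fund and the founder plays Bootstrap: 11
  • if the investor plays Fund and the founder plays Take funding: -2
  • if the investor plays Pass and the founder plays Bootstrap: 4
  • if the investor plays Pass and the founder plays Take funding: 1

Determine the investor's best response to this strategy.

Compute the investor's expected payoff for each action, taking the expectation over the founder's type.
E[Fund] = 3/8·(-2) + 5/8·(11) = 49/8
E[Pass] = 3/8·(1) + 5/8·(4) = 23/8
Best response: Fund (49/8 is the largest).

Fund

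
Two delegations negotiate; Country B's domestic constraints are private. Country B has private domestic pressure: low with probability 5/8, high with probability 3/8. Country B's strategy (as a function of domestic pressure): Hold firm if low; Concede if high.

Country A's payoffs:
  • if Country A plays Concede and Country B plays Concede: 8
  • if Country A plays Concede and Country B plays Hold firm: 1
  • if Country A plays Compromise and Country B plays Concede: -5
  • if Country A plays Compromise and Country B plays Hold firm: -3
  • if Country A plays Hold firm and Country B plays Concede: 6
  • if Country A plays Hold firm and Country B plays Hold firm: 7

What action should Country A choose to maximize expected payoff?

E[Concede] = 5/8·(1) + 3/8·(8) = 29/8
E[Compromise] = 5/8·(-3) + 3/8·(-5) = -15/4
E[Hold firm] = 5/8·(7) + 3/8·(6) = 53/8
Best response: Hold firm (53/8 is the largest).

Hold firm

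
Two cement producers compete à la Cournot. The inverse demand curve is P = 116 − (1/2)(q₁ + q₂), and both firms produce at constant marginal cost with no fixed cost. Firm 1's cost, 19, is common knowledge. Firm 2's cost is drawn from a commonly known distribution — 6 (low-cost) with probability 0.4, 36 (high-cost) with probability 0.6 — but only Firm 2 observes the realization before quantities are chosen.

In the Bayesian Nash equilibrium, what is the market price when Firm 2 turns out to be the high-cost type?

Type-c best response for Firm 2: q₂(c) = (116 − c) − q₁/2.
Firm 1 maximizes expected profit; its first-order condition is 116 − q₁ − (1/2)E[q₂] − 19 = 0.
Substituting E[q₂] and solving: E[c₂] = 24, so q₁ = (116 − 2·19 + 24)/(3/2) = 68.
q₂(high-cost) = 46, so P = 116 − (1/2)·(68 + 46) = 59.

59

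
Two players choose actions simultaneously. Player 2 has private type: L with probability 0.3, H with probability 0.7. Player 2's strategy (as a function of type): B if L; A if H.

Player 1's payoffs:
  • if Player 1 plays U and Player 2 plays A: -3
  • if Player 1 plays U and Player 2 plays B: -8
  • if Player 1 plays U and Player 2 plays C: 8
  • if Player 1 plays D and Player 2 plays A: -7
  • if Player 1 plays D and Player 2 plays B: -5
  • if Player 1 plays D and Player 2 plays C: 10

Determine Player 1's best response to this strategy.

Compute Player 1's expected payoff for each action, taking the expectation over Player 2's type.
E[U] = 0.3·(-8) + 0.7·(-3) = -4.5
E[D] = 0.3·(-5) + 0.7·(-7) = -6.4
Best response: U (-4.5 is the largest).

U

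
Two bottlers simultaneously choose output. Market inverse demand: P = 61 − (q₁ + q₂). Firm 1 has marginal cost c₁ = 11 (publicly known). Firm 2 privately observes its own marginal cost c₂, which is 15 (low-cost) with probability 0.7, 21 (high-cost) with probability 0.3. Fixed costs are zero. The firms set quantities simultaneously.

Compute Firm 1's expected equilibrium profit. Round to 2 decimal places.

345.96

Firm 2 with cost c maximizes (61 − (q₁+q₂) − c)·q₂, giving q₂(c) = (61 − c − q₁)/2.
E[c₂] = 0.7·15 + 0.3·21 = 16.8
Firm 1's FOC against E[q₂] yields q₁ = (61 − 2·11 + E[c₂])/3 = (61 − 22 + 16.8)/3 = 18.6.
E[P] = 61 − (q₁ + E[q₂]) = 29.6; Firm 1's expected profit = (E[P] − 11)·q₁ = (29.6 − 11)·18.6 = 345.96.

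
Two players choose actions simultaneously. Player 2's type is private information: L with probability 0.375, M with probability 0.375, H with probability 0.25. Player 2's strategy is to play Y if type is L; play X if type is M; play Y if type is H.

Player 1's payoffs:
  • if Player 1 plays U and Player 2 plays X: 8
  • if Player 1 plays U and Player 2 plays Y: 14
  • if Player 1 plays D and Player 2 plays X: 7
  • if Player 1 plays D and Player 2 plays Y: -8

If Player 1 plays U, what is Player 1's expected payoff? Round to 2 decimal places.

Take the expectation over Player 2's type, weighting each type's action by its prior probability.
E[U] = 0.375·14 + 0.375·8 + 0.25·14 = 5.25 + 3 + 3.5 = 11.75

11.75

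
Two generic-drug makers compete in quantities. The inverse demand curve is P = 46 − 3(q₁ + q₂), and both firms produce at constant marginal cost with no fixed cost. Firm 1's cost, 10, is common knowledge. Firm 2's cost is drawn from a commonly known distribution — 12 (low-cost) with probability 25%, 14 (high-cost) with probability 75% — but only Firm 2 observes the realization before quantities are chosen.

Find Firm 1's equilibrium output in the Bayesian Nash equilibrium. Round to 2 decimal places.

4.39

Firm 2 with cost c maximizes (46 − 3(q₁+q₂) − c)·q₂, giving q₂(c) = (46 − c − 3q₁)/6.
E[c₂] = 0.25·12 + 0.75·14 = 13.5
Firm 1's FOC against E[q₂] yields q₁ = (46 − 2·10 + E[c₂])/9 = (46 − 20 + 13.5)/9 = 4.38889.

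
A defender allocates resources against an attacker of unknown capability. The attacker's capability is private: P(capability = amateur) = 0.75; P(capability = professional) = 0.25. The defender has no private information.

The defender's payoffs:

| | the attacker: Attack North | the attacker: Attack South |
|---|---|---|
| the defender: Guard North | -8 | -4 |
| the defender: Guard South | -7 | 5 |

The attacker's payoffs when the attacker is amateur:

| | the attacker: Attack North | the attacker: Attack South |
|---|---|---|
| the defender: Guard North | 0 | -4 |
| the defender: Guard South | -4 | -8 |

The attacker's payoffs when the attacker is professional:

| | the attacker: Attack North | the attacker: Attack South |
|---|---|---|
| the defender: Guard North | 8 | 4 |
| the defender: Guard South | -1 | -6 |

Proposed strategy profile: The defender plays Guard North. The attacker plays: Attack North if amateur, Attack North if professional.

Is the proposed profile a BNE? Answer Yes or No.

No

The defender plays Guard North: E[Guard North] = 0.75·(-8) + 0.25·(-8) = -8; E[Guard South] = -7. Not best-responding. ✗
The attacker (capability amateur), facing Guard North: Attack North gives 0, Attack South gives -4. Proposed Attack North is best. ✓
The attacker (capability professional), facing Guard North: Attack North gives 8, Attack South gives 4. Proposed Attack North is best. ✓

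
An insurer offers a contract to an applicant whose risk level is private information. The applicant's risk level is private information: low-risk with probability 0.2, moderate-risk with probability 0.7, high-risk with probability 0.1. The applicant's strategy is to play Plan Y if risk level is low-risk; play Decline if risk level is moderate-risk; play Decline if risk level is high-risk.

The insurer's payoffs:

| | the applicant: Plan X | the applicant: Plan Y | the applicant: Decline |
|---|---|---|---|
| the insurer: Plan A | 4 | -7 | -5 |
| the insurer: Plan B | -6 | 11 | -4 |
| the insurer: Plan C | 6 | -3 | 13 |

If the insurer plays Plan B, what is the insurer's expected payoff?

E[Plan B] = 0.2·11 + 0.7·(-4) + 0.1·(-4) = 2.2 + (-2.8) + (-0.4) = -1

-1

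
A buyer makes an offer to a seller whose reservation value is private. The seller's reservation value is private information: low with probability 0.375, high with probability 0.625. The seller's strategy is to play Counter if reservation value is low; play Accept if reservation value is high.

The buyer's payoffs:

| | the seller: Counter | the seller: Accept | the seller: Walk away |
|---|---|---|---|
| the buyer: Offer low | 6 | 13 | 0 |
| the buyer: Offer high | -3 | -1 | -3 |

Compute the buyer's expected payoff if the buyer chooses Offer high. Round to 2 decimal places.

E[Offer high] = 0.375·(-3) + 0.625·(-1) = (-1.125) + (-0.625) = -1.75

-1.75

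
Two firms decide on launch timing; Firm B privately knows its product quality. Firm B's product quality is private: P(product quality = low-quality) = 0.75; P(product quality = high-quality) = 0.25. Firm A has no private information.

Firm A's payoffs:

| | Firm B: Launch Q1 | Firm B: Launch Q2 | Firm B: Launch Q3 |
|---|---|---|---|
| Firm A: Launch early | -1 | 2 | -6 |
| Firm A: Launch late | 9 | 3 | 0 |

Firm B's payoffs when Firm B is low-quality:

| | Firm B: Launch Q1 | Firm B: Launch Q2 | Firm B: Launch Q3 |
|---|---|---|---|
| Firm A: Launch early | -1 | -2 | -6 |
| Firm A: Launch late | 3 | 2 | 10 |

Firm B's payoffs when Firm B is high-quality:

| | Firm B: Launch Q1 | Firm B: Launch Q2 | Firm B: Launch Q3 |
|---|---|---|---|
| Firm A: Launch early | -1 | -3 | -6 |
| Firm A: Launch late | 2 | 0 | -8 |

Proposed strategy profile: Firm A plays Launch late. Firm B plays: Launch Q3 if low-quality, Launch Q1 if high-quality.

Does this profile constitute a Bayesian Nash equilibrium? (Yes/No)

Yes

Firm A plays Launch late: E[Launch late] = 0.75·(0) + 0.25·(9) = 2.25; E[Launch early] = -4.75. Best-responding. ✓
Firm B (product quality low-quality), facing Launch late: Launch Q1 gives 3, Launch Q2 gives 2, Launch Q3 gives 10. Proposed Launch Q3 is best. ✓
Firm B (product quality high-quality), facing Launch late: Launch Q1 gives 2, Launch Q2 gives 0, Launch Q3 gives -8. Proposed Launch Q1 is best. ✓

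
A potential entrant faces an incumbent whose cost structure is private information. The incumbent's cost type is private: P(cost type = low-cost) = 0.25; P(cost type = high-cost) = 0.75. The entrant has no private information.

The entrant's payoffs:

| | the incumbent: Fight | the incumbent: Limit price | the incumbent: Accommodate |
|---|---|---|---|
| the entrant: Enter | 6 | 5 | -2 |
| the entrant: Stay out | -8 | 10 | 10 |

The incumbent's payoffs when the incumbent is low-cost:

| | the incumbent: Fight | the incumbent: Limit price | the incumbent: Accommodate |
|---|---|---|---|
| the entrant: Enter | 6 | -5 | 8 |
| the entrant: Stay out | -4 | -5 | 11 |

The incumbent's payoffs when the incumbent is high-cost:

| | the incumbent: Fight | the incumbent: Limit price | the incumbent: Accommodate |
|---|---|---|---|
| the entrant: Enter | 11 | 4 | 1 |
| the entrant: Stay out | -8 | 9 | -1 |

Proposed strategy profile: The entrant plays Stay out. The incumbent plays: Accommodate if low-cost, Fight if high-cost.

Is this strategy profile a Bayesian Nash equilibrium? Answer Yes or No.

No

A profile is a BNE iff every type of every player is best-responding given beliefs about the other side.
The entrant plays Stay out: E[Stay out] = 0.25·(10) + 0.75·(-8) = -3.5; E[Enter] = 4. Not best-responding. ✗
The incumbent (cost type low-cost), facing Stay out: Fight gives -4, Limit price gives -5, Accommodate gives 11. Proposed Accommodate is best. ✓
The incumbent (cost type high-cost), facing Stay out: Fight gives -8, Limit price gives 9, Accommodate gives -1. Proposed Fight is not best — profitable deviation exists. ✗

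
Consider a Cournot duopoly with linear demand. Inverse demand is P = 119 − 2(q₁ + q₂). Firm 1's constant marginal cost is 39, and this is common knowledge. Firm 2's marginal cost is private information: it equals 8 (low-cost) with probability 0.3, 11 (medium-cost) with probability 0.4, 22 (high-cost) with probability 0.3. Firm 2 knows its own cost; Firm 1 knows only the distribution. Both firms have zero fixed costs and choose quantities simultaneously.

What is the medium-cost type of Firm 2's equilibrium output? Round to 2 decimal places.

Firm 2 with cost c maximizes (119 − 2(q₁+q₂) − c)·q₂, giving q₂(c) = (119 − c − 2q₁)/4.
E[c₂] = 0.3·8 + 0.4·11 + 0.3·22 = 13.4
Firm 1's FOC against E[q₂] yields q₁ = (119 − 2·39 + E[c₂])/6 = (119 − 78 + 13.4)/6 = 9.06667.
q₂(medium-cost) = (119 − 11 − 2·9.06667)/4 = 22.4667.

22.47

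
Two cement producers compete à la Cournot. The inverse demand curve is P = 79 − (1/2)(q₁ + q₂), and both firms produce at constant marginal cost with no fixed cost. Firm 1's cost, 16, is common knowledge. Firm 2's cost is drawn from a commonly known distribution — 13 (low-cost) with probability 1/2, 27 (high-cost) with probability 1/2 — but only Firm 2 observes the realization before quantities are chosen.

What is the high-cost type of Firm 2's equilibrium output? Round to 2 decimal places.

Type-c best response for Firm 2: q₂(c) = (79 − c) − q₁/2.
Firm 1 maximizes expected profit; its first-order condition is 79 − q₁ − (1/2)E[q₂] − 16 = 0.
Substituting E[q₂] and solving: E[c₂] = 20, so q₁ = (79 − 2·16 + 20)/(3/2) = 44.6667.
q₂(high-cost) = (79 − 27 − (1/2)·44.6667) = 29.6667.

29.67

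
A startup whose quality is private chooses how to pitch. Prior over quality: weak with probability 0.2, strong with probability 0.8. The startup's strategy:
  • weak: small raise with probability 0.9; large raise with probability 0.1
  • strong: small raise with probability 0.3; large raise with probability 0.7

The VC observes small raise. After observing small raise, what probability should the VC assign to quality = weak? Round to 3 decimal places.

0.429

Apply Bayes' rule using the sender's strategy as the likelihood.
P(small raise) = 0.2·0.9 + 0.8·0.3 = 0.42
P(weak | small raise) = (0.2·0.9) / 0.42 = 0.18 / 0.42 = 0.428571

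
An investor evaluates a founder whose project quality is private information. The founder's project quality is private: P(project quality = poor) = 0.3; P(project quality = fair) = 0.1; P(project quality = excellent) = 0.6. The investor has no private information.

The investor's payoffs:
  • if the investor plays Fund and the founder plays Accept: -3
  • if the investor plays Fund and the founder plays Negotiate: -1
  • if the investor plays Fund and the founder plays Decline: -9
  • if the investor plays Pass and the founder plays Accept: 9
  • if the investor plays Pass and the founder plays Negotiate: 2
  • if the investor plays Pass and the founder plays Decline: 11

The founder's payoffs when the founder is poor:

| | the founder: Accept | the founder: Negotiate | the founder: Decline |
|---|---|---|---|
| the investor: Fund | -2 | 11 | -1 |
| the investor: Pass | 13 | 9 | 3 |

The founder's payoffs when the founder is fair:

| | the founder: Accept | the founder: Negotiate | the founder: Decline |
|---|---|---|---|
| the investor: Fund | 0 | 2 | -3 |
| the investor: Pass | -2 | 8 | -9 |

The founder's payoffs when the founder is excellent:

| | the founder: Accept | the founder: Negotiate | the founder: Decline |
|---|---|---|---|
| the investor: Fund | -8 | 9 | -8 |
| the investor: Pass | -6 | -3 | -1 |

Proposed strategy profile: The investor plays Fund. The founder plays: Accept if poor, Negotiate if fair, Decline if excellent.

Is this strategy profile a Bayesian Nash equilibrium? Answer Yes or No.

The investor plays Fund: E[Fund] = 0.3·(-3) + 0.1·(-1) + 0.6·(-9) = -6.4; E[Pass] = 9.5. Not best-responding. ✗
The founder (project quality poor), facing Fund: Accept gives -2, Negotiate gives 11, Decline gives -1. Proposed Accept is not best — profitable deviation exists. ✗
The founder (project quality fair), facing Fund: Accept gives 0, Negotiate gives 2, Decline gives -3. Proposed Negotiate is best. ✓
The founder (project quality excellent), facing Fund: Accept gives -8, Negotiate gives 9, Decline gives -8. Proposed Decline is not best — profitable deviation exists. ✗

No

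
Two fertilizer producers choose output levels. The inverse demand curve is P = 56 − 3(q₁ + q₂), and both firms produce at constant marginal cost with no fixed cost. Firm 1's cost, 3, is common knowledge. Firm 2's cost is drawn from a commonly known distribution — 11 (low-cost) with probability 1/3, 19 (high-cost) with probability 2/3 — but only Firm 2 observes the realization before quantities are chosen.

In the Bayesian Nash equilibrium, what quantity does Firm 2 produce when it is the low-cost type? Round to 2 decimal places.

Type-c best response for Firm 2: q₂(c) = (56 − c)/6 − q₁/2.
Firm 1 maximizes expected profit; its first-order condition is 56 − 6q₁ − 3E[q₂] − 3 = 0.
Substituting E[q₂] and solving: E[c₂] = 16.3333, so q₁ = (56 − 2·3 + 16.3333)/9 = 7.37037.
q₂(low-cost) = (56 − 11 − 3·7.37037)/6 = 3.81481.

3.81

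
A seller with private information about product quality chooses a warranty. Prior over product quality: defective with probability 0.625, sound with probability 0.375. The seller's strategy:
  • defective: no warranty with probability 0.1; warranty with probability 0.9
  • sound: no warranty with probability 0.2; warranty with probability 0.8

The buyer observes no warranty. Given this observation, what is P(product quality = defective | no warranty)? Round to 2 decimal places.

0.45

Apply Bayes' rule using the sender's strategy as the likelihood.
P(no warranty) = 0.625·0.1 + 0.375·0.2 = 0.1375
P(defective | no warranty) = (0.625·0.1) / 0.1375 = 0.0625 / 0.1375 = 0.454545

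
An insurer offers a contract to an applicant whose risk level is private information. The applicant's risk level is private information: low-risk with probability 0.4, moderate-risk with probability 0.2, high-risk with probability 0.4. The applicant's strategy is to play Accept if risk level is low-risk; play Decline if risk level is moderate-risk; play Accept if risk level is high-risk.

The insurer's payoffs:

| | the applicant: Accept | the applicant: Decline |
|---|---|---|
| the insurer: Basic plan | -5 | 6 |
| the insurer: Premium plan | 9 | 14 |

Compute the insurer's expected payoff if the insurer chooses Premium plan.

Take the expectation over the applicant's risk level, weighting each type's action by its prior probability.
E[Premium plan] = 0.4·9 + 0.2·14 + 0.4·9 = 3.6 + 2.8 + 3.6 = 10

10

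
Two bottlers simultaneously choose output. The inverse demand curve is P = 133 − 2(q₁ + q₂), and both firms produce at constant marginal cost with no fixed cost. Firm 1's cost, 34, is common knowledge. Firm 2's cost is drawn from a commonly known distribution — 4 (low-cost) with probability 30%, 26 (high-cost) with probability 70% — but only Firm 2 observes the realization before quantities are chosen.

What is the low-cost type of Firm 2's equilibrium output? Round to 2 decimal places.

Firm 2 with cost c maximizes (133 − 2(q₁+q₂) − c)·q₂, giving q₂(c) = (133 − c − 2q₁)/4.
E[c₂] = 0.3·4 + 0.7·26 = 19.4
Firm 1's FOC against E[q₂] yields q₁ = (133 − 2·34 + E[c₂])/6 = (133 − 68 + 19.4)/6 = 14.0667.
q₂(low-cost) = (133 − 4 − 2·14.0667)/4 = 25.2167.

25.22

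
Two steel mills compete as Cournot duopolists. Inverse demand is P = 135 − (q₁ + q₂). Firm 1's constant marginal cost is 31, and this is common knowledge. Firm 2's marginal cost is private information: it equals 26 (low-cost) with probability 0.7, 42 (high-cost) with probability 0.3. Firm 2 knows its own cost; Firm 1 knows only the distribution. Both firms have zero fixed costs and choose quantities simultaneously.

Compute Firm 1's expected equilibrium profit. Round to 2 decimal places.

Type-c best response for Firm 2: q₂(c) = (135 − c)/2 − q₁/2.
Firm 1 maximizes expected profit; its first-order condition is 135 − 2q₁ − E[q₂] − 31 = 0.
Substituting E[q₂] and solving: E[c₂] = 30.8, so q₁ = (135 − 2·31 + 30.8)/3 = 34.6.
E[P] = 135 − (q₁ + E[q₂]) = 65.6; Firm 1's expected profit = (E[P] − 31)·q₁ = (65.6 − 31)·34.6 = 1197.16.

1197.16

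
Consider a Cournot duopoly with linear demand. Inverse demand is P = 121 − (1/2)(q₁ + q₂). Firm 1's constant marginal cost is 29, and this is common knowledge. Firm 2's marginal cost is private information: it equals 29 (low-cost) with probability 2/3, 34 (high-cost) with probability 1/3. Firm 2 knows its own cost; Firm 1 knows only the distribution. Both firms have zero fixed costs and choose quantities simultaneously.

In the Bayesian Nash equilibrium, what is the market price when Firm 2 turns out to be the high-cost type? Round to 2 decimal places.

61.89

Type-c best response for Firm 2: q₂(c) = (121 − c) − q₁/2.
Firm 1 maximizes expected profit; its first-order condition is 121 − q₁ − (1/2)E[q₂] − 29 = 0.
Substituting E[q₂] and solving: E[c₂] = 30.6667, so q₁ = (121 − 2·29 + 30.6667)/(3/2) = 62.4444.
q₂(high-cost) = 55.7778, so P = 121 − (1/2)·(62.4444 + 55.7778) = 61.8889.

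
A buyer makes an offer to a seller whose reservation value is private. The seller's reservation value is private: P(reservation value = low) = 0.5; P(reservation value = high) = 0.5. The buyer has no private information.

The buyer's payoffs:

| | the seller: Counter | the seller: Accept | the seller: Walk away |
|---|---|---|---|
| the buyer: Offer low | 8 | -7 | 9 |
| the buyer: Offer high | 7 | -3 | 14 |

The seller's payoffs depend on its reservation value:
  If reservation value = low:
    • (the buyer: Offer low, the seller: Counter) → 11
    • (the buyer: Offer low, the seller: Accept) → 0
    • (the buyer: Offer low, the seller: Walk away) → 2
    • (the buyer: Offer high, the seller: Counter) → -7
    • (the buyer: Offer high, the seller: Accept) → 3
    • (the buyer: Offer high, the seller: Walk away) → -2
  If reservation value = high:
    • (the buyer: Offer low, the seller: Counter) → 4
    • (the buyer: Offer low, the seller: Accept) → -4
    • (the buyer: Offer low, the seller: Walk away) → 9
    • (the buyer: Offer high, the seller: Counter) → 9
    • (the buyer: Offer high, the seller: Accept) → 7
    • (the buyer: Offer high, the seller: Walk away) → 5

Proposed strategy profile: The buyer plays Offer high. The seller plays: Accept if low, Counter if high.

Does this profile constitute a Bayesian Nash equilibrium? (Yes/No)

The buyer plays Offer high: E[Offer high] = 0.5·(-3) + 0.5·(7) = 2; E[Offer low] = 0.5. Best-responding. ✓
The seller (reservation value low), facing Offer high: Counter gives -7, Accept gives 3, Walk away gives -2. Proposed Accept is best. ✓
The seller (reservation value high), facing Offer high: Counter gives 9, Accept gives 7, Walk away gives 5. Proposed Counter is best. ✓

Yes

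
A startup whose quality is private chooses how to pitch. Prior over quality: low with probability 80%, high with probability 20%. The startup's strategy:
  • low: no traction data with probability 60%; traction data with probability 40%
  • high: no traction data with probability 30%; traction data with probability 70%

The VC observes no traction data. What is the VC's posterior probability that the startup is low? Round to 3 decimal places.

0.889

P(no traction data) = 0.8·0.6 + 0.2·0.3 = 0.54
P(low | no traction data) = (0.8·0.6) / 0.54 = 0.48 / 0.54 = 0.888889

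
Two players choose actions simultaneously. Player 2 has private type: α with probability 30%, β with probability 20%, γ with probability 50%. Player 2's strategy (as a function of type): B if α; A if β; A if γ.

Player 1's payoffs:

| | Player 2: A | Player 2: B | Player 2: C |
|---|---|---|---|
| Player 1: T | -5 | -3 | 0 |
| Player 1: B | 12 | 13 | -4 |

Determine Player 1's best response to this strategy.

B

E[T] = 0.3·(-3) + 0.2·(-5) + 0.5·(-5) = -4.4
E[B] = 0.3·(13) + 0.2·(12) + 0.5·(12) = 12.3
Best response: B (12.3 is the largest).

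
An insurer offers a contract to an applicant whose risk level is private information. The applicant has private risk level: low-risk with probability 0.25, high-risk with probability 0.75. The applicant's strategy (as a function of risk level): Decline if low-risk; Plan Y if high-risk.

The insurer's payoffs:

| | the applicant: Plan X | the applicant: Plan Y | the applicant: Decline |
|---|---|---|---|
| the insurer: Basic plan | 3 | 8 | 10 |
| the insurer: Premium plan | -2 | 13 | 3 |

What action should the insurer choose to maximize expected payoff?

E[Basic plan] = 0.25·(10) + 0.75·(8) = 8.5
E[Premium plan] = 0.25·(3) + 0.75·(13) = 10.5
Best response: Premium plan (10.5 is the largest).

Premium plan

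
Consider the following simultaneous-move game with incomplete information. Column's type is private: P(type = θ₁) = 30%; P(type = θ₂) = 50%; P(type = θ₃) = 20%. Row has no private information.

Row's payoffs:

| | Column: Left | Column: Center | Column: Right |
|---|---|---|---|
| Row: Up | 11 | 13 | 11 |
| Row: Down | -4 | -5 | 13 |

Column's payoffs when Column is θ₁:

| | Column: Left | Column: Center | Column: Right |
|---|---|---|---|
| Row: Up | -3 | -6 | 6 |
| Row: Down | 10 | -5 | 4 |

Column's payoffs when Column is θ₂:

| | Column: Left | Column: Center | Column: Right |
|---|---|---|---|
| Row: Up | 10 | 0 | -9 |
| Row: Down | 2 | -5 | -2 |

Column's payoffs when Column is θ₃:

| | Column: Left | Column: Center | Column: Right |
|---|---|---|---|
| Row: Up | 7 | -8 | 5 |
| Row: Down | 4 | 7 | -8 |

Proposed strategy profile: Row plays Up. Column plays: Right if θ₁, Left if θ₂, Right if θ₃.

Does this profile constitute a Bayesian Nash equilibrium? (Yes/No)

No

A profile is a BNE iff every type of every player is best-responding given beliefs about the other side.
Row plays Up: E[Up] = 0.3·(11) + 0.5·(11) + 0.2·(11) = 11; E[Down] = 4.5. Best-responding. ✓
Column (type θ₁), facing Up: Left gives -3, Center gives -6, Right gives 6. Proposed Right is best. ✓
Column (type θ₂), facing Up: Left gives 10, Center gives 0, Right gives -9. Proposed Left is best. ✓
Column (type θ₃), facing Up: Left gives 7, Center gives -8, Right gives 5. Proposed Right is not best — profitable deviation exists. ✗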